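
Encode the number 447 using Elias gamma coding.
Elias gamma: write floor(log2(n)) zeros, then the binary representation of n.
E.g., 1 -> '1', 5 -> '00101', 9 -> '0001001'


num_bits = floor(log2(447)) + 1 = 9
leading_zeros = num_bits - 1 = 8
binary(447) = 110111111

Elias gamma(447) = '00000000' + '110111111' = 00000000110111111 (17 bits)


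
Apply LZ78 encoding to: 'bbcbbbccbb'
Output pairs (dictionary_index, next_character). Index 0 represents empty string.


LZ78 encoding steps:
Dictionary: {0: ''}
Step 1: w='' (idx 0), next='b' -> output (0, 'b'), add 'b' as idx 1
Step 2: w='b' (idx 1), next='c' -> output (1, 'c'), add 'bc' as idx 2
Step 3: w='b' (idx 1), next='b' -> output (1, 'b'), add 'bb' as idx 3
Step 4: w='bc' (idx 2), next='c' -> output (2, 'c'), add 'bcc' as idx 4
Step 5: w='bb' (idx 3), end of input -> output (3, '')


Encoded: [(0, 'b'), (1, 'c'), (1, 'b'), (2, 'c'), (3, '')]


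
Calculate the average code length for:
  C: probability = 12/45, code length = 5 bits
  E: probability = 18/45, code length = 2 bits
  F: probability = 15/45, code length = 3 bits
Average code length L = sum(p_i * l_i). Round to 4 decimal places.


Weighted contributions p_i * l_i:
  C: (12/45) * 5 = 60/45
  E: (18/45) * 2 = 36/45
  F: (15/45) * 3 = 45/45
Sum = (60 + 36 + 45)/45 = 141/45

L = 141/45 = 3.1333 bits/symbol


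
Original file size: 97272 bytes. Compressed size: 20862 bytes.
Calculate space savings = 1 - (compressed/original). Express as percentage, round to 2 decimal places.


ratio = compressed/original = 20862/97272 = 0.214471
savings = 1 - ratio = 1 - 0.214471 = 0.785529
as a percentage: 0.785529 * 100 = 78.55%

Space savings = 1 - 20862/97272 = 78.55%


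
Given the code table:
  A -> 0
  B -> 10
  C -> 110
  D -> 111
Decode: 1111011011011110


Decoding:
111 -> D
10 -> B
110 -> C
110 -> C
111 -> D
10 -> B


Result: DBCCDB


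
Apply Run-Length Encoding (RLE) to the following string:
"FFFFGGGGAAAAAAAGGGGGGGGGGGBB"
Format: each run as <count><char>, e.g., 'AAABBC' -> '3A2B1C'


Scanning runs left to right:
  i=0: run of 'F' x 4 -> '4F'
  i=4: run of 'G' x 4 -> '4G'
  i=8: run of 'A' x 7 -> '7A'
  i=15: run of 'G' x 11 -> '11G'
  i=26: run of 'B' x 2 -> '2B'

RLE = 4F4G7A11G2B


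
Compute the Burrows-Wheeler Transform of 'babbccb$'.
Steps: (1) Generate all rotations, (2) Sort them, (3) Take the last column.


Rotations (sorted):
  0: $babbccb -> last char: b
  1: abbccb$b -> last char: b
  2: b$babbcc -> last char: c
  3: babbccb$ -> last char: $
  4: bbccb$ba -> last char: a
  5: bccb$bab -> last char: b
  6: cb$babbc -> last char: c
  7: ccb$babb -> last char: b


BWT = bbc$abcb


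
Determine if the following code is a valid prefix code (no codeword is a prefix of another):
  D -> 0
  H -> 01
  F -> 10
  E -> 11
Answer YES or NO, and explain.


Checking each pair (does one codeword prefix another?):
  D='0' vs H='01': prefix -- VIOLATION

NO -- this is NOT a valid prefix code. D (0) is a prefix of H (01).


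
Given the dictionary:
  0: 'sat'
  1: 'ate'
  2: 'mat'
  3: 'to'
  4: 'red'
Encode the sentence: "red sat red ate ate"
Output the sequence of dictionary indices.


Look up each word in the dictionary:
  'red' -> 4
  'sat' -> 0
  'red' -> 4
  'ate' -> 1
  'ate' -> 1

Encoded: [4, 0, 4, 1, 1]


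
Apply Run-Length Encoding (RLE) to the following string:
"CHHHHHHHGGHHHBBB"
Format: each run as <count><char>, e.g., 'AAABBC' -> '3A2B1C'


Scanning runs left to right:
  i=0: run of 'C' x 1 -> '1C'
  i=1: run of 'H' x 7 -> '7H'
  i=8: run of 'G' x 2 -> '2G'
  i=10: run of 'H' x 3 -> '3H'
  i=13: run of 'B' x 3 -> '3B'

RLE = 1C7H2G3H3B


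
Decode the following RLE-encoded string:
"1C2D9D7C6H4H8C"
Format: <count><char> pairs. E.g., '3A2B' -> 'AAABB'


Expanding each <count><char> pair:
  1C -> 'C'
  2D -> 'DD'
  9D -> 'DDDDDDDDD'
  7C -> 'CCCCCCC'
  6H -> 'HHHHHH'
  4H -> 'HHHH'
  8C -> 'CCCCCCCC'

Decoded = CDDDDDDDDDDDCCCCCCCHHHHHHHHHHCCCCCCCC


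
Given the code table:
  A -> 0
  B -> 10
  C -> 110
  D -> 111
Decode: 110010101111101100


Decoding:
110 -> C
0 -> A
10 -> B
10 -> B
111 -> D
110 -> C
110 -> C
0 -> A


Result: CABBDCCA


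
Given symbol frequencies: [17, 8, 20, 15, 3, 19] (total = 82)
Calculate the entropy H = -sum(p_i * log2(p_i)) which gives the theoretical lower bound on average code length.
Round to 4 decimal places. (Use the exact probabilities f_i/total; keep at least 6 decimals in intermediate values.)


Per-symbol terms -p_i * log2(p_i) with p_i = f_i/82:
  p = 17/82 = 0.207317: log2(p) = -2.270089, -p*log2(p) = 0.470628
  p = 8/82 = 0.097561: log2(p) = -3.357552, -p*log2(p) = 0.327566
  p = 20/82 = 0.243902: log2(p) = -2.035624, -p*log2(p) = 0.496494
  p = 15/82 = 0.182927: log2(p) = -2.450661, -p*log2(p) = 0.448292
  p = 3/82 = 0.036585: log2(p) = -4.772590, -p*log2(p) = 0.174607
  p = 19/82 = 0.231707: log2(p) = -2.109624, -p*log2(p) = 0.488815
H = 0.470628 + 0.327566 + 0.496494 + 0.448292 + 0.174607 + 0.488815 = 2.406402

H = 2.4064 bits/symbol


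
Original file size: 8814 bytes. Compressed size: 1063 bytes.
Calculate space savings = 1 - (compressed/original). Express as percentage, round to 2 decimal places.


ratio = compressed/original = 1063/8814 = 0.120604
savings = 1 - ratio = 1 - 0.120604 = 0.879396
as a percentage: 0.879396 * 100 = 87.94%

Space savings = 1 - 1063/8814 = 87.94%


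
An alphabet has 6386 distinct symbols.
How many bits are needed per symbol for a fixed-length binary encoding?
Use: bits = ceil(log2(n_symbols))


log2(6386) = 12.6407
Bracket: 2^12 = 4096 < 6386 <= 2^13 = 8192
So ceil(log2(6386)) = 13

bits = ceil(log2(6386)) = ceil(12.6407) = 13 bits


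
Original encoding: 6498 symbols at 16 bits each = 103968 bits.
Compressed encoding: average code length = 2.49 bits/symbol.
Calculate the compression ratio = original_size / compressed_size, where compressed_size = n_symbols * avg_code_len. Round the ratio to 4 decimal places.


original_size = n_symbols * orig_bits = 6498 * 16 = 103968 bits
compressed_size = n_symbols * avg_code_len = 6498 * 2.49 = 16180.02 bits
ratio = original_size / compressed_size = 103968 / 16180.02 = 6.4257

Compression ratio = 6.4257


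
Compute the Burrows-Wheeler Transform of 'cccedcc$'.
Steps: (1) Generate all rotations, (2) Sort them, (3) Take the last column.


Rotations (sorted):
  0: $cccedcc -> last char: c
  1: c$cccedc -> last char: c
  2: cc$ccced -> last char: d
  3: cccedcc$ -> last char: $
  4: ccedcc$c -> last char: c
  5: cedcc$cc -> last char: c
  6: dcc$ccce -> last char: e
  7: edcc$ccc -> last char: c


BWT = ccd$ccec


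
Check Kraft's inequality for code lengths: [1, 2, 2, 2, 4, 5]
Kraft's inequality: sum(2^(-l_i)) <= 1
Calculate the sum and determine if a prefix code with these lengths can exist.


Sum = 2^(-1) + 2^(-2) + 2^(-2) + 2^(-2) + 2^(-4) + 2^(-5)
    = 0.5 + 0.25 + 0.25 + 0.25 + 0.0625 + 0.03125
    = 43/32 = 1.34375
Since 1.34375 > 1, Kraft's inequality is NOT satisfied.
A prefix code with these lengths CANNOT exist.

Kraft sum = 1.34375. Not satisfied.


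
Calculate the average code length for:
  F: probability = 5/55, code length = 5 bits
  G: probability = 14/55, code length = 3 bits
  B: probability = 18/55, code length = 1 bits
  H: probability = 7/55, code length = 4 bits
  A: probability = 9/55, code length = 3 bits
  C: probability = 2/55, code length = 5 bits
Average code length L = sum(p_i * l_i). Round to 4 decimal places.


Weighted contributions p_i * l_i:
  F: (5/55) * 5 = 25/55
  G: (14/55) * 3 = 42/55
  B: (18/55) * 1 = 18/55
  H: (7/55) * 4 = 28/55
  A: (9/55) * 3 = 27/55
  C: (2/55) * 5 = 10/55
Sum = (25 + 42 + 18 + 28 + 27 + 10)/55 = 150/55

L = 150/55 = 2.7273 bits/symbol


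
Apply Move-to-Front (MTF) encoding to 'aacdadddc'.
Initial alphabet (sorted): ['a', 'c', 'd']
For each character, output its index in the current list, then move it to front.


MTF encoding:
'a': index 0 in ['a', 'c', 'd'] -> ['a', 'c', 'd']
'a': index 0 in ['a', 'c', 'd'] -> ['a', 'c', 'd']
'c': index 1 in ['a', 'c', 'd'] -> ['c', 'a', 'd']
'd': index 2 in ['c', 'a', 'd'] -> ['d', 'c', 'a']
'a': index 2 in ['d', 'c', 'a'] -> ['a', 'd', 'c']
'd': index 1 in ['a', 'd', 'c'] -> ['d', 'a', 'c']
'd': index 0 in ['d', 'a', 'c'] -> ['d', 'a', 'c']
'd': index 0 in ['d', 'a', 'c'] -> ['d', 'a', 'c']
'c': index 2 in ['d', 'a', 'c'] -> ['c', 'd', 'a']


Output: [0, 0, 1, 2, 2, 1, 0, 0, 2]


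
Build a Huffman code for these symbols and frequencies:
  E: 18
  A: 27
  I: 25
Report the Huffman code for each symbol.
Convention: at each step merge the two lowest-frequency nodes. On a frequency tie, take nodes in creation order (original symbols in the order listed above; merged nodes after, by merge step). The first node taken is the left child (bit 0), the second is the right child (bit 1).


Huffman tree construction:
Step 1: Merge E(18) + I(25) = 43
Step 2: Merge A(27) + (E+I)(43) = 70
Read each symbol's code off the tree from the root (left child = 0, right child = 1).

Codes:
  E: 10 (length 2)
  A: 0 (length 1)
  I: 11 (length 2)
Average code length: 113/70 = 1.6143 bits/symbol


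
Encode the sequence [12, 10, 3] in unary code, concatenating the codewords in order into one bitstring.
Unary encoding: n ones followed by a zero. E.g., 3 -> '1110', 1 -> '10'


Encode each number as n ones followed by a terminating 0:
  12 -> 1111111111110 (13 bits)
  10 -> 11111111110 (11 bits)
  3 -> 1110 (4 bits)
Total length = 13 + 11 + 4 = 28 bits.

Unary([12, 10, 3]) = 1111111111110111111111101110 (28 bits)


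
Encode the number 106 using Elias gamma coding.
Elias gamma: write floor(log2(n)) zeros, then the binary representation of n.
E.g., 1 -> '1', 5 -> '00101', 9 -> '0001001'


num_bits = floor(log2(106)) + 1 = 7
leading_zeros = num_bits - 1 = 6
binary(106) = 1101010

Elias gamma(106) = '000000' + '1101010' = 0000001101010 (13 bits)


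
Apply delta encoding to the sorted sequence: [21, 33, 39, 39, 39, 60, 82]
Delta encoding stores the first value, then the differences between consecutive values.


First value: 21
Deltas:
  33 - 21 = 12
  39 - 33 = 6
  39 - 39 = 0
  39 - 39 = 0
  60 - 39 = 21
  82 - 60 = 22


Delta encoded: [21, 12, 6, 0, 0, 21, 22]


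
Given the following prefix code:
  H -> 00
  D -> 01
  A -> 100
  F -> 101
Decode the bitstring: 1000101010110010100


Decoding step by step:
Bits 100 -> A
Bits 01 -> D
Bits 01 -> D
Bits 01 -> D
Bits 01 -> D
Bits 100 -> A
Bits 101 -> F
Bits 00 -> H


Decoded message: ADDDDAFH


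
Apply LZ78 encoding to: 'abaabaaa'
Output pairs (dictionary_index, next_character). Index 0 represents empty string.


LZ78 encoding steps:
Dictionary: {0: ''}
Step 1: w='' (idx 0), next='a' -> output (0, 'a'), add 'a' as idx 1
Step 2: w='' (idx 0), next='b' -> output (0, 'b'), add 'b' as idx 2
Step 3: w='a' (idx 1), next='a' -> output (1, 'a'), add 'aa' as idx 3
Step 4: w='b' (idx 2), next='a' -> output (2, 'a'), add 'ba' as idx 4
Step 5: w='aa' (idx 3), end of input -> output (3, '')


Encoded: [(0, 'a'), (0, 'b'), (1, 'a'), (2, 'a'), (3, '')]


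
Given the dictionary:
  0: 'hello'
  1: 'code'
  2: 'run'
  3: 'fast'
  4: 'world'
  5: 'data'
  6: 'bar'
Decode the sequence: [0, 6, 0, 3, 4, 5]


Look up each index in the dictionary:
  0 -> 'hello'
  6 -> 'bar'
  0 -> 'hello'
  3 -> 'fast'
  4 -> 'world'
  5 -> 'data'

Decoded: "hello bar hello fast world data"


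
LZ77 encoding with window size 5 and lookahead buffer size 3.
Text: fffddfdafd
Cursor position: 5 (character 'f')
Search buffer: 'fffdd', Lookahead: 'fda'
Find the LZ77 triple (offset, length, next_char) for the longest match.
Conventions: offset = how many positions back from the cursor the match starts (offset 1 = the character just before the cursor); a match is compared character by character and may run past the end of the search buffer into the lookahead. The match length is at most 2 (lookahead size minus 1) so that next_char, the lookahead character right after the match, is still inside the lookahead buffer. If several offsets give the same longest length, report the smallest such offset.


Try each offset into the search buffer:
  offset=1 (pos 4, char 'd'): match length 0
  offset=2 (pos 3, char 'd'): match length 0
  offset=3 (pos 2, char 'f'): match length 2
  offset=4 (pos 1, char 'f'): match length 1
  offset=5 (pos 0, char 'f'): match length 1
Longest match has length 2 at offset 3.
next_char = character at position 5 + 2 = 7 -> 'a'

Best match: offset=3, length=2 (matching 'fd' starting at position 2)
LZ77 triple: (3, 2, 'a')


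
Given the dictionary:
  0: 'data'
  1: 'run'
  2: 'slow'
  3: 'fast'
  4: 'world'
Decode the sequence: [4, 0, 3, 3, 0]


Look up each index in the dictionary:
  4 -> 'world'
  0 -> 'data'
  3 -> 'fast'
  3 -> 'fast'
  0 -> 'data'

Decoded: "world data fast fast data"


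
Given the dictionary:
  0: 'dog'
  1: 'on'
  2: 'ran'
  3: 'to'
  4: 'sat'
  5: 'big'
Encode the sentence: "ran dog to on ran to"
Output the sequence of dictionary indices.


Look up each word in the dictionary:
  'ran' -> 2
  'dog' -> 0
  'to' -> 3
  'on' -> 1
  'ran' -> 2
  'to' -> 3

Encoded: [2, 0, 3, 1, 2, 3]


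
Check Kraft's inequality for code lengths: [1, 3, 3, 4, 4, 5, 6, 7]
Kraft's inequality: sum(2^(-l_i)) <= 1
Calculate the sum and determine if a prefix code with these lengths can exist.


Sum = 2^(-1) + 2^(-3) + 2^(-3) + 2^(-4) + 2^(-4) + 2^(-5) + 2^(-6) + 2^(-7)
    = 0.5 + 0.125 + 0.125 + 0.0625 + 0.0625 + 0.03125 + 0.015625 + 0.0078125
    = 119/128 = 0.9296875
Since 0.9296875 <= 1, Kraft's inequality IS satisfied.
A prefix code with these lengths CAN exist.

Kraft sum = 0.9296875. Satisfied.


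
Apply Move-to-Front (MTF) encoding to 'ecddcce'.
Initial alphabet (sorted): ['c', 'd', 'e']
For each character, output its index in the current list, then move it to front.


MTF encoding:
'e': index 2 in ['c', 'd', 'e'] -> ['e', 'c', 'd']
'c': index 1 in ['e', 'c', 'd'] -> ['c', 'e', 'd']
'd': index 2 in ['c', 'e', 'd'] -> ['d', 'c', 'e']
'd': index 0 in ['d', 'c', 'e'] -> ['d', 'c', 'e']
'c': index 1 in ['d', 'c', 'e'] -> ['c', 'd', 'e']
'c': index 0 in ['c', 'd', 'e'] -> ['c', 'd', 'e']
'e': index 2 in ['c', 'd', 'e'] -> ['e', 'c', 'd']


Output: [2, 1, 2, 0, 1, 0, 2]


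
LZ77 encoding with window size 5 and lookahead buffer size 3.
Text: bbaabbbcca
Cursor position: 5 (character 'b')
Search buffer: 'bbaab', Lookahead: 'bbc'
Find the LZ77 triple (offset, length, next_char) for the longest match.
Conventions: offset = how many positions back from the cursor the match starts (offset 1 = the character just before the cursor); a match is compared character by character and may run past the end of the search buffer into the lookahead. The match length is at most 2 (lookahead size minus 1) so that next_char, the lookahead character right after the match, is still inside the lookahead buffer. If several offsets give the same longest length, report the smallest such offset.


Try each offset into the search buffer:
  offset=1 (pos 4, char 'b'): match length 2
  offset=2 (pos 3, char 'a'): match length 0
  offset=3 (pos 2, char 'a'): match length 0
  offset=4 (pos 1, char 'b'): match length 1
  offset=5 (pos 0, char 'b'): match length 2
Longest match has length 2, found at offsets 1, 5; take the smallest, offset 1.
next_char = character at position 5 + 2 = 7 -> 'c'

Best match: offset=1, length=2 (matching 'bb' starting at position 4)
LZ77 triple: (1, 2, 'c')


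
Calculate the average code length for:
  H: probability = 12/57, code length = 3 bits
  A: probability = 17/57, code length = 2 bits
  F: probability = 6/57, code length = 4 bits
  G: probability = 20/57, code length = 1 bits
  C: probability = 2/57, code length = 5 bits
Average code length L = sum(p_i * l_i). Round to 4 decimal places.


Weighted contributions p_i * l_i:
  H: (12/57) * 3 = 36/57
  A: (17/57) * 2 = 34/57
  F: (6/57) * 4 = 24/57
  G: (20/57) * 1 = 20/57
  C: (2/57) * 5 = 10/57
Sum = (36 + 34 + 24 + 20 + 10)/57 = 124/57

L = 124/57 = 2.1754 bits/symbol


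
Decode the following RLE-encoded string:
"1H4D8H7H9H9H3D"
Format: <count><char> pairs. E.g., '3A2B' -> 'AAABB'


Expanding each <count><char> pair:
  1H -> 'H'
  4D -> 'DDDD'
  8H -> 'HHHHHHHH'
  7H -> 'HHHHHHH'
  9H -> 'HHHHHHHHH'
  9H -> 'HHHHHHHHH'
  3D -> 'DDD'

Decoded = HDDDDHHHHHHHHHHHHHHHHHHHHHHHHHHHHHHHHHDDD


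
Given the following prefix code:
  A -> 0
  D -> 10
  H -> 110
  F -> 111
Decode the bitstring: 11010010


Decoding step by step:
Bits 110 -> H
Bits 10 -> D
Bits 0 -> A
Bits 10 -> D


Decoded message: HDAD


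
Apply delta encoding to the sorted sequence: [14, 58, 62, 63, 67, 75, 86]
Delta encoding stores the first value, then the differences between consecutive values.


First value: 14
Deltas:
  58 - 14 = 44
  62 - 58 = 4
  63 - 62 = 1
  67 - 63 = 4
  75 - 67 = 8
  86 - 75 = 11


Delta encoded: [14, 44, 4, 1, 4, 8, 11]


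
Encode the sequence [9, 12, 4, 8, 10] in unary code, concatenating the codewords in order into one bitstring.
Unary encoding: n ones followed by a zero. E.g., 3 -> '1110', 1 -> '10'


Encode each number as n ones followed by a terminating 0:
  9 -> 1111111110 (10 bits)
  12 -> 1111111111110 (13 bits)
  4 -> 11110 (5 bits)
  8 -> 111111110 (9 bits)
  10 -> 11111111110 (11 bits)
Total length = 10 + 13 + 5 + 9 + 11 = 48 bits.

Unary([9, 12, 4, 8, 10]) = 111111111011111111111101111011111111011111111110 (48 bits)


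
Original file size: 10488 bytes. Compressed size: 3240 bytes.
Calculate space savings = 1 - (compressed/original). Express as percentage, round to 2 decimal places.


ratio = compressed/original = 3240/10488 = 0.308924
savings = 1 - ratio = 1 - 0.308924 = 0.691076
as a percentage: 0.691076 * 100 = 69.11%

Space savings = 1 - 3240/10488 = 69.11%


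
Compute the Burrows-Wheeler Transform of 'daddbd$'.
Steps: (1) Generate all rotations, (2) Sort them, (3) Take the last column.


Rotations (sorted):
  0: $daddbd -> last char: d
  1: addbd$d -> last char: d
  2: bd$dadd -> last char: d
  3: d$daddb -> last char: b
  4: daddbd$ -> last char: $
  5: dbd$dad -> last char: d
  6: ddbd$da -> last char: a


BWT = dddb$da


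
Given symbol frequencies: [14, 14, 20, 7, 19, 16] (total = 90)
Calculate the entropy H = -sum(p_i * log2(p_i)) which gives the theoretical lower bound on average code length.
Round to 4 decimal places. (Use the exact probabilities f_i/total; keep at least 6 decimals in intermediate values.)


Per-symbol terms -p_i * log2(p_i) with p_i = f_i/90:
  p = 14/90 = 0.155556: log2(p) = -2.684498, -p*log2(p) = 0.417589
  p = 14/90 = 0.155556: log2(p) = -2.684498, -p*log2(p) = 0.417589
  p = 20/90 = 0.222222: log2(p) = -2.169925, -p*log2(p) = 0.482206
  p = 7/90 = 0.077778: log2(p) = -3.684498, -p*log2(p) = 0.286572
  p = 19/90 = 0.211111: log2(p) = -2.243926, -p*log2(p) = 0.473718
  p = 16/90 = 0.177778: log2(p) = -2.491853, -p*log2(p) = 0.442996
H = 0.417589 + 0.417589 + 0.482206 + 0.286572 + 0.473718 + 0.442996 = 2.520670

H = 2.5207 bits/symbol


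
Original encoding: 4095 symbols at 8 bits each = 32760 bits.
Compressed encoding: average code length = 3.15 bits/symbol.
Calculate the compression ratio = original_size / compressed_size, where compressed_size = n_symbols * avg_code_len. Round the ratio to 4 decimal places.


original_size = n_symbols * orig_bits = 4095 * 8 = 32760 bits
compressed_size = n_symbols * avg_code_len = 4095 * 3.15 = 12899.25 bits
ratio = original_size / compressed_size = 32760 / 12899.25 = 2.5397

Compression ratio = 2.5397


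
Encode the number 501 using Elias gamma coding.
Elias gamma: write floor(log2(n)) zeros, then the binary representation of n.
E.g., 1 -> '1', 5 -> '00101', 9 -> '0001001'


num_bits = floor(log2(501)) + 1 = 9
leading_zeros = num_bits - 1 = 8
binary(501) = 111110101

Elias gamma(501) = '00000000' + '111110101' = 00000000111110101 (17 bits)


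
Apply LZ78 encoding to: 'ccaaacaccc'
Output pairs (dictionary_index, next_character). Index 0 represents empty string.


LZ78 encoding steps:
Dictionary: {0: ''}
Step 1: w='' (idx 0), next='c' -> output (0, 'c'), add 'c' as idx 1
Step 2: w='c' (idx 1), next='a' -> output (1, 'a'), add 'ca' as idx 2
Step 3: w='' (idx 0), next='a' -> output (0, 'a'), add 'a' as idx 3
Step 4: w='a' (idx 3), next='c' -> output (3, 'c'), add 'ac' as idx 4
Step 5: w='ac' (idx 4), next='c' -> output (4, 'c'), add 'acc' as idx 5
Step 6: w='c' (idx 1), end of input -> output (1, '')


Encoded: [(0, 'c'), (1, 'a'), (0, 'a'), (3, 'c'), (4, 'c'), (1, '')]


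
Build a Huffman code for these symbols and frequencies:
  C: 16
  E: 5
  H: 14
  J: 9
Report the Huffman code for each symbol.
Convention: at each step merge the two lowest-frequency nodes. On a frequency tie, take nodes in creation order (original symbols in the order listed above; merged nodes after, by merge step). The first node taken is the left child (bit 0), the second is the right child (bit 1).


Huffman tree construction:
Step 1: Merge E(5) + J(9) = 14
Step 2: Merge H(14) + (E+J)(14) = 28
Step 3: Merge C(16) + (H+(E+J))(28) = 44
Read each symbol's code off the tree from the root (left child = 0, right child = 1).

Codes:
  C: 0 (length 1)
  E: 110 (length 3)
  H: 10 (length 2)
  J: 111 (length 3)
Average code length: 86/44 = 1.9545 bits/symbol


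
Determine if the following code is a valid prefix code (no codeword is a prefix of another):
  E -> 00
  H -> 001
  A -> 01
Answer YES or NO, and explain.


Checking each pair (does one codeword prefix another?):
  E='00' vs H='001': prefix -- VIOLATION

NO -- this is NOT a valid prefix code. E (00) is a prefix of H (001).


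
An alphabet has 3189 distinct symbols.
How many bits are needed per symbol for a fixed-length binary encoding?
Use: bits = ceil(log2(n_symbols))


log2(3189) = 11.6389
Bracket: 2^11 = 2048 < 3189 <= 2^12 = 4096
So ceil(log2(3189)) = 12

bits = ceil(log2(3189)) = ceil(11.6389) = 12 bits


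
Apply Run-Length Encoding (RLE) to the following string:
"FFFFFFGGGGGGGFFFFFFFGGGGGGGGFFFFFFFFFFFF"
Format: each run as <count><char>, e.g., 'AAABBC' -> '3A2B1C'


Scanning runs left to right:
  i=0: run of 'F' x 6 -> '6F'
  i=6: run of 'G' x 7 -> '7G'
  i=13: run of 'F' x 7 -> '7F'
  i=20: run of 'G' x 8 -> '8G'
  i=28: run of 'F' x 12 -> '12F'

RLE = 6F7G7F8G12F


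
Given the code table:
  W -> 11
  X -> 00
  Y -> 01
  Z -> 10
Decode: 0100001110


Decoding:
01 -> Y
00 -> X
00 -> X
11 -> W
10 -> Z


Result: YXXWZ


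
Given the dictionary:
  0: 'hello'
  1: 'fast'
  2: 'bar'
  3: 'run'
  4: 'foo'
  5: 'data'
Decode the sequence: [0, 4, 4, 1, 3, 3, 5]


Look up each index in the dictionary:
  0 -> 'hello'
  4 -> 'foo'
  4 -> 'foo'
  1 -> 'fast'
  3 -> 'run'
  3 -> 'run'
  5 -> 'data'

Decoded: "hello foo foo fast run run data"


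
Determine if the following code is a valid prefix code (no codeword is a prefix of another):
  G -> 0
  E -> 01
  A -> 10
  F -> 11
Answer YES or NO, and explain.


Checking each pair (does one codeword prefix another?):
  G='0' vs E='01': prefix -- VIOLATION

NO -- this is NOT a valid prefix code. G (0) is a prefix of E (01).


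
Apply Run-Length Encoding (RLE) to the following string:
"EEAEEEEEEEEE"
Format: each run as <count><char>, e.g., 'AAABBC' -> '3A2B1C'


Scanning runs left to right:
  i=0: run of 'E' x 2 -> '2E'
  i=2: run of 'A' x 1 -> '1A'
  i=3: run of 'E' x 9 -> '9E'

RLE = 2E1A9E


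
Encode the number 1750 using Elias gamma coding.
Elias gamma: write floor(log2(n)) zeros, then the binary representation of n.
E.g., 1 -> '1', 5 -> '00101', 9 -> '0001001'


num_bits = floor(log2(1750)) + 1 = 11
leading_zeros = num_bits - 1 = 10
binary(1750) = 11011010110

Elias gamma(1750) = '0000000000' + '11011010110' = 000000000011011010110 (21 bits)


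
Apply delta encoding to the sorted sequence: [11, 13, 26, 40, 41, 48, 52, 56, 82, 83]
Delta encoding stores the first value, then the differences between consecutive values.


First value: 11
Deltas:
  13 - 11 = 2
  26 - 13 = 13
  40 - 26 = 14
  41 - 40 = 1
  48 - 41 = 7
  52 - 48 = 4
  56 - 52 = 4
  82 - 56 = 26
  83 - 82 = 1


Delta encoded: [11, 2, 13, 14, 1, 7, 4, 4, 26, 1]


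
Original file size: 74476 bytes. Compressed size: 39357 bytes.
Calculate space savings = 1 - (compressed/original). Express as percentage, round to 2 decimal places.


ratio = compressed/original = 39357/74476 = 0.528452
savings = 1 - ratio = 1 - 0.528452 = 0.471548
as a percentage: 0.471548 * 100 = 47.15%

Space savings = 1 - 39357/74476 = 47.15%


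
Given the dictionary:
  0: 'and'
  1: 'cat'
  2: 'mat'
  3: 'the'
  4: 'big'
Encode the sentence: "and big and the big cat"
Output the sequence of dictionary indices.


Look up each word in the dictionary:
  'and' -> 0
  'big' -> 4
  'and' -> 0
  'the' -> 3
  'big' -> 4
  'cat' -> 1

Encoded: [0, 4, 0, 3, 4, 1]


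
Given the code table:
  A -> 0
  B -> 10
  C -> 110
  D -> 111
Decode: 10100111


Decoding:
10 -> B
10 -> B
0 -> A
111 -> D


Result: BBAD


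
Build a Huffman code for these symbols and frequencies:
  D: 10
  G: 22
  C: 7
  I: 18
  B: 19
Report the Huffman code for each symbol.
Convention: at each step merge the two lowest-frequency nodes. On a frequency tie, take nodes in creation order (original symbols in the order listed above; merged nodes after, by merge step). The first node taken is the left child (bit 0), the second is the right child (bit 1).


Huffman tree construction:
Step 1: Merge C(7) + D(10) = 17
Step 2: Merge (C+D)(17) + I(18) = 35
Step 3: Merge B(19) + G(22) = 41
Step 4: Merge ((C+D)+I)(35) + (B+G)(41) = 76
Read each symbol's code off the tree from the root (left child = 0, right child = 1).

Codes:
  D: 001 (length 3)
  G: 11 (length 2)
  C: 000 (length 3)
  I: 01 (length 2)
  B: 10 (length 2)
Average code length: 169/76 = 2.2237 bits/symbol


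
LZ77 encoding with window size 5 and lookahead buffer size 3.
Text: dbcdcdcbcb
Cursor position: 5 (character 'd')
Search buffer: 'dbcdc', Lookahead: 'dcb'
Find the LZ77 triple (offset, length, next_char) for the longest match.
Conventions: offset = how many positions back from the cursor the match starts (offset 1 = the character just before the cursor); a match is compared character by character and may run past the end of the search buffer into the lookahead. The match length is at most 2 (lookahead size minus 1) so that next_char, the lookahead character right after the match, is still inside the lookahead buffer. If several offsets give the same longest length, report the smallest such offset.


Try each offset into the search buffer:
  offset=1 (pos 4, char 'c'): match length 0
  offset=2 (pos 3, char 'd'): match length 2
  offset=3 (pos 2, char 'c'): match length 0
  offset=4 (pos 1, char 'b'): match length 0
  offset=5 (pos 0, char 'd'): match length 1
Longest match has length 2 at offset 2.
next_char = character at position 5 + 2 = 7 -> 'b'

Best match: offset=2, length=2 (matching 'dc' starting at position 3)
LZ77 triple: (2, 2, 'b')


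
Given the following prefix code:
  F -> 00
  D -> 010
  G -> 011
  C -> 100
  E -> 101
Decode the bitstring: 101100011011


Decoding step by step:
Bits 101 -> E
Bits 100 -> C
Bits 011 -> G
Bits 011 -> G


Decoded message: ECGG


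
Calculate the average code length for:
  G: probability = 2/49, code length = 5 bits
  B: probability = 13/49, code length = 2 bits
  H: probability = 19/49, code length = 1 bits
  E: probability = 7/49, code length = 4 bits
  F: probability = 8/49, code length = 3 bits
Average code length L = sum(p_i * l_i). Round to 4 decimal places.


Weighted contributions p_i * l_i:
  G: (2/49) * 5 = 10/49
  B: (13/49) * 2 = 26/49
  H: (19/49) * 1 = 19/49
  E: (7/49) * 4 = 28/49
  F: (8/49) * 3 = 24/49
Sum = (10 + 26 + 19 + 28 + 24)/49 = 107/49

L = 107/49 = 2.1837 bits/symbol


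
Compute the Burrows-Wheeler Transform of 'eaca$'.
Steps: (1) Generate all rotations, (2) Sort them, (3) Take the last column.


Rotations (sorted):
  0: $eaca -> last char: a
  1: a$eac -> last char: c
  2: aca$e -> last char: e
  3: ca$ea -> last char: a
  4: eaca$ -> last char: $


BWT = acea$


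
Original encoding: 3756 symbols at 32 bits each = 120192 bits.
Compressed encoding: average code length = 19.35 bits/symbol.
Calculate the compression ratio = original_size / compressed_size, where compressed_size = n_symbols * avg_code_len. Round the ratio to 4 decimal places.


original_size = n_symbols * orig_bits = 3756 * 32 = 120192 bits
compressed_size = n_symbols * avg_code_len = 3756 * 19.35 = 72678.6 bits
ratio = original_size / compressed_size = 120192 / 72678.6 = 1.6537

Compression ratio = 1.6537


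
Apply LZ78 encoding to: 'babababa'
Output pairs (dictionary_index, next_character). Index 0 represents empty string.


LZ78 encoding steps:
Dictionary: {0: ''}
Step 1: w='' (idx 0), next='b' -> output (0, 'b'), add 'b' as idx 1
Step 2: w='' (idx 0), next='a' -> output (0, 'a'), add 'a' as idx 2
Step 3: w='b' (idx 1), next='a' -> output (1, 'a'), add 'ba' as idx 3
Step 4: w='ba' (idx 3), next='b' -> output (3, 'b'), add 'bab' as idx 4
Step 5: w='a' (idx 2), end of input -> output (2, '')


Encoded: [(0, 'b'), (0, 'a'), (1, 'a'), (3, 'b'), (2, '')]


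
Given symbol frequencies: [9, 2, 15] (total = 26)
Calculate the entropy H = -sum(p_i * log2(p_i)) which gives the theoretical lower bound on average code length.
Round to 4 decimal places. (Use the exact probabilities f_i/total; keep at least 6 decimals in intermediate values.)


Per-symbol terms -p_i * log2(p_i) with p_i = f_i/26:
  p = 9/26 = 0.346154: log2(p) = -1.530515, -p*log2(p) = 0.529794
  p = 2/26 = 0.076923: log2(p) = -3.700440, -p*log2(p) = 0.284649
  p = 15/26 = 0.576923: log2(p) = -0.793549, -p*log2(p) = 0.457817
H = 0.529794 + 0.284649 + 0.457817 = 1.272260

H = 1.2723 bits/symbol


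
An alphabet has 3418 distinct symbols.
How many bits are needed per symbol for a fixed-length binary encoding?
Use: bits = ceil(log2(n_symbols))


log2(3418) = 11.7389
Bracket: 2^11 = 2048 < 3418 <= 2^12 = 4096
So ceil(log2(3418)) = 12

bits = ceil(log2(3418)) = ceil(11.7389) = 12 bits


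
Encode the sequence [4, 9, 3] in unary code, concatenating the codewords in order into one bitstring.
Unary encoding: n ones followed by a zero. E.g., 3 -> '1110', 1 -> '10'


Encode each number as n ones followed by a terminating 0:
  4 -> 11110 (5 bits)
  9 -> 1111111110 (10 bits)
  3 -> 1110 (4 bits)
Total length = 5 + 10 + 4 = 19 bits.

Unary([4, 9, 3]) = 1111011111111101110 (19 bits)


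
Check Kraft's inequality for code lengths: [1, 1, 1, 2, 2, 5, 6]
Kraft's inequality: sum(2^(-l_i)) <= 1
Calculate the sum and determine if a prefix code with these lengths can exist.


Sum = 2^(-1) + 2^(-1) + 2^(-1) + 2^(-2) + 2^(-2) + 2^(-5) + 2^(-6)
    = 0.5 + 0.5 + 0.5 + 0.25 + 0.25 + 0.03125 + 0.015625
    = 131/64 = 2.046875
Since 2.046875 > 1, Kraft's inequality is NOT satisfied.
A prefix code with these lengths CANNOT exist.

Kraft sum = 2.046875. Not satisfied.


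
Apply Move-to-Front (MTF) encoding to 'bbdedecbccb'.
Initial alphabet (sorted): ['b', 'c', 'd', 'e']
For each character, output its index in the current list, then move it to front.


MTF encoding:
'b': index 0 in ['b', 'c', 'd', 'e'] -> ['b', 'c', 'd', 'e']
'b': index 0 in ['b', 'c', 'd', 'e'] -> ['b', 'c', 'd', 'e']
'd': index 2 in ['b', 'c', 'd', 'e'] -> ['d', 'b', 'c', 'e']
'e': index 3 in ['d', 'b', 'c', 'e'] -> ['e', 'd', 'b', 'c']
'd': index 1 in ['e', 'd', 'b', 'c'] -> ['d', 'e', 'b', 'c']
'e': index 1 in ['d', 'e', 'b', 'c'] -> ['e', 'd', 'b', 'c']
'c': index 3 in ['e', 'd', 'b', 'c'] -> ['c', 'e', 'd', 'b']
'b': index 3 in ['c', 'e', 'd', 'b'] -> ['b', 'c', 'e', 'd']
'c': index 1 in ['b', 'c', 'e', 'd'] -> ['c', 'b', 'e', 'd']
'c': index 0 in ['c', 'b', 'e', 'd'] -> ['c', 'b', 'e', 'd']
'b': index 1 in ['c', 'b', 'e', 'd'] -> ['b', 'c', 'e', 'd']


Output: [0, 0, 2, 3, 1, 1, 3, 3, 1, 0, 1]


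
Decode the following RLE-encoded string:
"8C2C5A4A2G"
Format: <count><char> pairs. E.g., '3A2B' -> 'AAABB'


Expanding each <count><char> pair:
  8C -> 'CCCCCCCC'
  2C -> 'CC'
  5A -> 'AAAAA'
  4A -> 'AAAA'
  2G -> 'GG'

Decoded = CCCCCCCCCCAAAAAAAAAGG


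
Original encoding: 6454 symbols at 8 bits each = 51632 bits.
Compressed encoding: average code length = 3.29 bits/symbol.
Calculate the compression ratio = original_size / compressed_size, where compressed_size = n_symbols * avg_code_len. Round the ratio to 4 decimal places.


original_size = n_symbols * orig_bits = 6454 * 8 = 51632 bits
compressed_size = n_symbols * avg_code_len = 6454 * 3.29 = 21233.66 bits
ratio = original_size / compressed_size = 51632 / 21233.66 = 2.4316

Compression ratio = 2.4316


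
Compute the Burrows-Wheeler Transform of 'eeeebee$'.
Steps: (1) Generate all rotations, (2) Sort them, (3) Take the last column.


Rotations (sorted):
  0: $eeeebee -> last char: e
  1: bee$eeee -> last char: e
  2: e$eeeebe -> last char: e
  3: ebee$eee -> last char: e
  4: ee$eeeeb -> last char: b
  5: eebee$ee -> last char: e
  6: eeebee$e -> last char: e
  7: eeeebee$ -> last char: $


BWT = eeeebee$


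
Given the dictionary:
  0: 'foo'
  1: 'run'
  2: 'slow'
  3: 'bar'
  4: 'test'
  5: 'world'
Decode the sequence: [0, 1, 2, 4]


Look up each index in the dictionary:
  0 -> 'foo'
  1 -> 'run'
  2 -> 'slow'
  4 -> 'test'

Decoded: "foo run slow test"


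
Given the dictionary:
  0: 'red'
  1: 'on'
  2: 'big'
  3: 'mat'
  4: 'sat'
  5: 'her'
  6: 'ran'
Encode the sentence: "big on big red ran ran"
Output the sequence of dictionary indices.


Look up each word in the dictionary:
  'big' -> 2
  'on' -> 1
  'big' -> 2
  'red' -> 0
  'ran' -> 6
  'ran' -> 6

Encoded: [2, 1, 2, 0, 6, 6]


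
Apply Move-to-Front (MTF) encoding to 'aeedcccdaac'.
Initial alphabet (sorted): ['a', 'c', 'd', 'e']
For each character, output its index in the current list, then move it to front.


MTF encoding:
'a': index 0 in ['a', 'c', 'd', 'e'] -> ['a', 'c', 'd', 'e']
'e': index 3 in ['a', 'c', 'd', 'e'] -> ['e', 'a', 'c', 'd']
'e': index 0 in ['e', 'a', 'c', 'd'] -> ['e', 'a', 'c', 'd']
'd': index 3 in ['e', 'a', 'c', 'd'] -> ['d', 'e', 'a', 'c']
'c': index 3 in ['d', 'e', 'a', 'c'] -> ['c', 'd', 'e', 'a']
'c': index 0 in ['c', 'd', 'e', 'a'] -> ['c', 'd', 'e', 'a']
'c': index 0 in ['c', 'd', 'e', 'a'] -> ['c', 'd', 'e', 'a']
'd': index 1 in ['c', 'd', 'e', 'a'] -> ['d', 'c', 'e', 'a']
'a': index 3 in ['d', 'c', 'e', 'a'] -> ['a', 'd', 'c', 'e']
'a': index 0 in ['a', 'd', 'c', 'e'] -> ['a', 'd', 'c', 'e']
'c': index 2 in ['a', 'd', 'c', 'e'] -> ['c', 'a', 'd', 'e']


Output: [0, 3, 0, 3, 3, 0, 0, 1, 3, 0, 2]


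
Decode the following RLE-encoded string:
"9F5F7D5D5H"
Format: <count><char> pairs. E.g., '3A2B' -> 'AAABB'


Expanding each <count><char> pair:
  9F -> 'FFFFFFFFF'
  5F -> 'FFFFF'
  7D -> 'DDDDDDD'
  5D -> 'DDDDD'
  5H -> 'HHHHH'

Decoded = FFFFFFFFFFFFFFDDDDDDDDDDDDHHHHH


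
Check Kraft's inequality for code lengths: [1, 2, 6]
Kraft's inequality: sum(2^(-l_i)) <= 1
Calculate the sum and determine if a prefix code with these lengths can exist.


Sum = 2^(-1) + 2^(-2) + 2^(-6)
    = 0.5 + 0.25 + 0.015625
    = 49/64 = 0.765625
Since 0.765625 <= 1, Kraft's inequality IS satisfied.
A prefix code with these lengths CAN exist.

Kraft sum = 0.765625. Satisfied.


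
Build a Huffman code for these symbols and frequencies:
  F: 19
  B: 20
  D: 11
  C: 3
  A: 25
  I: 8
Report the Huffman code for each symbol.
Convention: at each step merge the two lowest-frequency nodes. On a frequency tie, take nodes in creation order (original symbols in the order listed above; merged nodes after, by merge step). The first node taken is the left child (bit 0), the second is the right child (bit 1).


Huffman tree construction:
Step 1: Merge C(3) + I(8) = 11
Step 2: Merge D(11) + (C+I)(11) = 22
Step 3: Merge F(19) + B(20) = 39
Step 4: Merge (D+(C+I))(22) + A(25) = 47
Step 5: Merge (F+B)(39) + ((D+(C+I))+A)(47) = 86
Read each symbol's code off the tree from the root (left child = 0, right child = 1).

Codes:
  F: 00 (length 2)
  B: 01 (length 2)
  D: 100 (length 3)
  C: 1010 (length 4)
  A: 11 (length 2)
  I: 1011 (length 4)
Average code length: 205/86 = 2.3837 bits/symbol


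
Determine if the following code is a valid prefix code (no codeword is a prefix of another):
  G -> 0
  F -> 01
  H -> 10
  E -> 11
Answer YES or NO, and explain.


Checking each pair (does one codeword prefix another?):
  G='0' vs F='01': prefix -- VIOLATION

NO -- this is NOT a valid prefix code. G (0) is a prefix of F (01).


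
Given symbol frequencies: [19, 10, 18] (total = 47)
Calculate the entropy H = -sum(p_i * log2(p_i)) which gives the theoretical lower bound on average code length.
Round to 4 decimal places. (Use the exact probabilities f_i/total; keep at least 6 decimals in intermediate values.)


Per-symbol terms -p_i * log2(p_i) with p_i = f_i/47:
  p = 19/47 = 0.404255: log2(p) = -1.306661, -p*log2(p) = 0.528225
  p = 10/47 = 0.212766: log2(p) = -2.232661, -p*log2(p) = 0.475034
  p = 18/47 = 0.382979: log2(p) = -1.384664, -p*log2(p) = 0.530297
H = 0.528225 + 0.475034 + 0.530297 = 1.533556

H = 1.5336 bits/symbol


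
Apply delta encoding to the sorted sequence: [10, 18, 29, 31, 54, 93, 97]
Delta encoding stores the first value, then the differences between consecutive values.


First value: 10
Deltas:
  18 - 10 = 8
  29 - 18 = 11
  31 - 29 = 2
  54 - 31 = 23
  93 - 54 = 39
  97 - 93 = 4


Delta encoded: [10, 8, 11, 2, 23, 39, 4]


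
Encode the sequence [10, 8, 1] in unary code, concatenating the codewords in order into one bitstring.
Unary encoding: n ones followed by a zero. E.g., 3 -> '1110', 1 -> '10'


Encode each number as n ones followed by a terminating 0:
  10 -> 11111111110 (11 bits)
  8 -> 111111110 (9 bits)
  1 -> 10 (2 bits)
Total length = 11 + 9 + 2 = 22 bits.

Unary([10, 8, 1]) = 1111111111011111111010 (22 bits)


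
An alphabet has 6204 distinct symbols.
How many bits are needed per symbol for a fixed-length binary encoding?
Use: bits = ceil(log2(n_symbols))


log2(6204) = 12.599
Bracket: 2^12 = 4096 < 6204 <= 2^13 = 8192
So ceil(log2(6204)) = 13

bits = ceil(log2(6204)) = ceil(12.599) = 13 bits


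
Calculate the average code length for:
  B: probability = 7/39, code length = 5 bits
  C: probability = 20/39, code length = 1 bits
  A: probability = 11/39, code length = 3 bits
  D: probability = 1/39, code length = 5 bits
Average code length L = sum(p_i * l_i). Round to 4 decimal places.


Weighted contributions p_i * l_i:
  B: (7/39) * 5 = 35/39
  C: (20/39) * 1 = 20/39
  A: (11/39) * 3 = 33/39
  D: (1/39) * 5 = 5/39
Sum = (35 + 20 + 33 + 5)/39 = 93/39

L = 93/39 = 2.3846 bits/symbol


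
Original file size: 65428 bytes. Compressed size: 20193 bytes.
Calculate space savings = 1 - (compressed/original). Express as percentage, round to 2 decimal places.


ratio = compressed/original = 20193/65428 = 0.308629
savings = 1 - ratio = 1 - 0.308629 = 0.691371
as a percentage: 0.691371 * 100 = 69.14%

Space savings = 1 - 20193/65428 = 69.14%


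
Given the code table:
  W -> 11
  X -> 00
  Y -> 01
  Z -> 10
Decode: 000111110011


Decoding:
00 -> X
01 -> Y
11 -> W
11 -> W
00 -> X
11 -> W


Result: XYWWXW


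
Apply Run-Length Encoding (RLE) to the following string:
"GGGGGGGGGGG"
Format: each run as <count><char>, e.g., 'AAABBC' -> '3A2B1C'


Scanning runs left to right:
  i=0: run of 'G' x 11 -> '11G'

RLE = 11G


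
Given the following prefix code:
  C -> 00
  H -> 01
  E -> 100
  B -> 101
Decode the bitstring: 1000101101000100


Decoding step by step:
Bits 100 -> E
Bits 01 -> H
Bits 01 -> H
Bits 101 -> B
Bits 00 -> C
Bits 01 -> H
Bits 00 -> C


Decoded message: EHHBCHC


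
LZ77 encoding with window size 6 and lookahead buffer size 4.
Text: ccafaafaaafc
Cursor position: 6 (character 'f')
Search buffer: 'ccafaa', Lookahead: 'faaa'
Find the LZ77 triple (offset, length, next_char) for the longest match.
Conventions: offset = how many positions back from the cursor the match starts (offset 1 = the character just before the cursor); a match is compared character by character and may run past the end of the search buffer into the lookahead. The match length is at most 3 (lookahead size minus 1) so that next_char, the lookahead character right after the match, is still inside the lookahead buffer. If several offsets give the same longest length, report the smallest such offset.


Try each offset into the search buffer:
  offset=1 (pos 5, char 'a'): match length 0
  offset=2 (pos 4, char 'a'): match length 0
  offset=3 (pos 3, char 'f'): match length 3
  offset=4 (pos 2, char 'a'): match length 0
  offset=5 (pos 1, char 'c'): match length 0
  offset=6 (pos 0, char 'c'): match length 0
Longest match has length 3 at offset 3.
next_char = character at position 6 + 3 = 9 -> 'a'

Best match: offset=3, length=3 (matching 'faa' starting at position 3)
LZ77 triple: (3, 3, 'a')
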